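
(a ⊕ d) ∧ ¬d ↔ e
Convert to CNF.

(a ⊕ d) ∧ ¬d ↔ e
≡ ((a ⊕ d) ∧ ¬d → e) ∧ (e → (a ⊕ d) ∧ ¬d)   [eliminate ↔]
≡ (¬((a ⊕ d) ∧ ¬d) ∨ e) ∧ (e → (a ⊕ d) ∧ ¬d)   [eliminate →]
≡ (¬((a ∨ d) ∧ ¬(a ∧ d) ∧ ¬d) ∨ e) ∧ (e → (a ⊕ d) ∧ ¬d)   [expand ⊕]
≡ (¬((a ∨ d) ∧ ¬(a ∧ d) ∧ ¬d) ∨ e) ∧ (¬e ∨ (a ⊕ d) ∧ ¬d)   [eliminate →]
≡ (¬((a ∨ d) ∧ ¬(a ∧ d) ∧ ¬d) ∨ e) ∧ (¬e ∨ (a ∨ d) ∧ ¬(a ∧ d) ∧ ¬d)   [expand ⊕]
≡ (¬(a ∨ d) ∨ ¬¬(a ∧ d) ∨ ¬¬d ∨ e) ∧ (¬e ∨ (a ∨ d) ∧ ¬(a ∧ d) ∧ ¬d)   [De Morgan]
≡ (¬a ∧ ¬d ∨ ¬¬(a ∧ d) ∨ ¬¬d ∨ e) ∧ (¬e ∨ (a ∨ d) ∧ ¬(a ∧ d) ∧ ¬d)   [De Morgan]
≡ (¬a ∧ ¬d ∨ a ∧ d ∨ ¬¬d ∨ e) ∧ (¬e ∨ (a ∨ d) ∧ ¬(a ∧ d) ∧ ¬d)   [double negation]
≡ (¬a ∧ ¬d ∨ a ∧ d ∨ d ∨ e) ∧ (¬e ∨ (a ∨ d) ∧ ¬(a ∧ d) ∧ ¬d)   [double negation]
≡ (¬a ∧ ¬d ∨ a ∧ d ∨ d ∨ e) ∧ (¬e ∨ (a ∨ d) ∧ (¬a ∨ ¬d) ∧ ¬d)   [De Morgan]
≡ (¬a ∨ a ∨ d ∨ e) ∧ (¬a ∨ d ∨ d ∨ e) ∧ (¬d ∨ a ∨ d ∨ e) ∧ (¬d ∨ d ∨ d ∨ e) ∧ (¬e ∨ a ∨ d) ∧ (¬e ∨ ¬a ∨ ¬d) ∧ (¬e ∨ ¬d)   [distribute ∨ over ∧]
≡ (¬a ∨ d ∨ e) ∧ (¬e ∨ a ∨ d) ∧ (¬e ∨ ¬d)   [simplify]

(¬a ∨ d ∨ e) ∧ (¬e ∨ a ∨ d) ∧ (¬e ∨ ¬d)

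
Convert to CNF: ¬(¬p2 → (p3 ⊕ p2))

¬p2 ∧ (¬p3 ∨ p2)

¬(¬p2 → (p3 ⊕ p2))
≡ ¬(¬¬p2 ∨ (p3 ⊕ p2))   (eliminate →)
≡ ¬(¬¬p2 ∨ ((p3 ∨ p2) ∧ ¬(p3 ∧ p2)))   (expand ⊕)
≡ ¬¬¬p2 ∧ ¬((p3 ∨ p2) ∧ ¬(p3 ∧ p2))   (De Morgan)
≡ ¬p2 ∧ ¬((p3 ∨ p2) ∧ ¬(p3 ∧ p2))   (double negation)
≡ ¬p2 ∧ (¬(p3 ∨ p2) ∨ ¬¬(p3 ∧ p2))   (De Morgan)
≡ ¬p2 ∧ ((¬p3 ∧ ¬p2) ∨ ¬¬(p3 ∧ p2))   (De Morgan)
≡ ¬p2 ∧ ((¬p3 ∧ ¬p2) ∨ (p3 ∧ p2))   (double negation)
≡ ¬p2 ∧ (¬p3 ∨ p3) ∧ (¬p3 ∨ p2) ∧ (¬p2 ∨ p3) ∧ (¬p2 ∨ p2)   (distribute ∨ over ∧)
≡ ¬p2 ∧ (¬p3 ∨ p2)   (simplify)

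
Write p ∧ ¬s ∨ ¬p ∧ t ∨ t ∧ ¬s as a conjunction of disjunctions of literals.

(p ∨ t) ∧ (¬s ∨ ¬p) ∧ (¬s ∨ t)

p ∧ ¬s ∨ ¬p ∧ t ∨ t ∧ ¬s
≡ (p ∨ ¬p ∨ t) ∧ (p ∨ ¬p ∨ ¬s) ∧ (p ∨ t ∨ t) ∧ (p ∨ t ∨ ¬s) ∧ (¬s ∨ ¬p ∨ t) ∧ (¬s ∨ ¬p ∨ ¬s) ∧ (¬s ∨ t ∨ t) ∧ (¬s ∨ t ∨ ¬s)   [distribute ∨ over ∧]
≡ (p ∨ t) ∧ (¬s ∨ ¬p) ∧ (¬s ∨ t)   [simplify]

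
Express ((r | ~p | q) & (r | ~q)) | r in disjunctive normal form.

r | (~p & ~q)

((r | ~p | q) & (r | ~q)) | r
= (r & r) | (r & ~q) | (~p & r) | (~p & ~q) | (q & r) | (q & ~q) | r   [distribute & over |]
= r | (~p & ~q)   [simplify]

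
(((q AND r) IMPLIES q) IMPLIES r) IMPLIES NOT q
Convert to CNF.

NOT r OR NOT q

(((q AND r) IMPLIES q) IMPLIES r) IMPLIES NOT q
= NOT (((q AND r) IMPLIES q) IMPLIES r) OR NOT q   [eliminate IMPLIES]
= NOT (NOT ((q AND r) IMPLIES q) OR r) OR NOT q   [eliminate IMPLIES]
= NOT (NOT (NOT (q AND r) OR q) OR r) OR NOT q   [eliminate IMPLIES]
= (NOT NOT (NOT (q AND r) OR q) AND NOT r) OR NOT q   [De Morgan]
= ((NOT (q AND r) OR q) AND NOT r) OR NOT q   [double negation]
= ((NOT q OR NOT r OR q) AND NOT r) OR NOT q   [De Morgan]
= (NOT q OR NOT r OR q OR NOT q) AND (NOT r OR NOT q)   [distribute OR over AND]
= NOT r OR NOT q   [simplify]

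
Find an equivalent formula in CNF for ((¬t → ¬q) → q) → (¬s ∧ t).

(t ∨ ¬q) ∧ (¬q ∨ ¬s)

((¬t → ¬q) → q) → (¬s ∧ t)
≡ ¬((¬t → ¬q) → q) ∨ (¬s ∧ t)
≡ ¬(¬(¬t → ¬q) ∨ q) ∨ (¬s ∧ t)
≡ ¬(¬(¬¬t ∨ ¬q) ∨ q) ∨ (¬s ∧ t)
≡ (¬¬(¬¬t ∨ ¬q) ∧ ¬q) ∨ (¬s ∧ t)
≡ ((¬¬t ∨ ¬q) ∧ ¬q) ∨ (¬s ∧ t)
≡ ((t ∨ ¬q) ∧ ¬q) ∨ (¬s ∧ t)
≡ (t ∨ ¬q ∨ ¬s) ∧ (t ∨ ¬q ∨ t) ∧ (¬q ∨ ¬s) ∧ (¬q ∨ t)
≡ (t ∨ ¬q) ∧ (¬q ∨ ¬s)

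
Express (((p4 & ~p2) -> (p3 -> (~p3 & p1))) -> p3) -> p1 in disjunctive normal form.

(((p4 & ~p2) -> (p3 -> (~p3 & p1))) -> p3) -> p1
⇔ ~(((p4 & ~p2) -> (p3 -> (~p3 & p1))) -> p3) | p1   [eliminate ->]
⇔ ~(~((p4 & ~p2) -> (p3 -> (~p3 & p1))) | p3) | p1   [eliminate ->]
⇔ ~(~(~(p4 & ~p2) | (p3 -> (~p3 & p1))) | p3) | p1   [eliminate ->]
⇔ ~(~(~(p4 & ~p2) | ~p3 | (~p3 & p1)) | p3) | p1   [eliminate ->]
⇔ (~~(~(p4 & ~p2) | ~p3 | (~p3 & p1)) & ~p3) | p1   [De Morgan]
⇔ ((~(p4 & ~p2) | ~p3 | (~p3 & p1)) & ~p3) | p1   [double negation]
⇔ ((~p4 | ~~p2 | ~p3 | (~p3 & p1)) & ~p3) | p1   [De Morgan]
⇔ ((~p4 | p2 | ~p3 | (~p3 & p1)) & ~p3) | p1   [double negation]
⇔ (~p4 & ~p3) | (p2 & ~p3) | (~p3 & ~p3) | (~p3 & p1 & ~p3) | p1   [distribute & over |]
⇔ ~p3 | p1   [simplify]

~p3 | p1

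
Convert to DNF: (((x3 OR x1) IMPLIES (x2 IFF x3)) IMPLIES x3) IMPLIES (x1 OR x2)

(NOT x3 AND NOT x1) OR (NOT x2 AND NOT x3) OR x1 OR x2

(((x3 OR x1) IMPLIES (x2 IFF x3)) IMPLIES x3) IMPLIES (x1 OR x2)
⇔ NOT (((x3 OR x1) IMPLIES (x2 IFF x3)) IMPLIES x3) OR x1 OR x2   — eliminate IMPLIES
⇔ NOT (NOT ((x3 OR x1) IMPLIES (x2 IFF x3)) OR x3) OR x1 OR x2   — eliminate IMPLIES
⇔ NOT (NOT (NOT (x3 OR x1) OR (x2 IFF x3)) OR x3) OR x1 OR x2   — eliminate IMPLIES
⇔ NOT (NOT (NOT (x3 OR x1) OR ((x2 IMPLIES x3) AND (x3 IMPLIES x2))) OR x3) OR x1 OR x2   — eliminate IFF
⇔ NOT (NOT (NOT (x3 OR x1) OR ((NOT x2 OR x3) AND (x3 IMPLIES x2))) OR x3) OR x1 OR x2   — eliminate IMPLIES
⇔ NOT (NOT (NOT (x3 OR x1) OR ((NOT x2 OR x3) AND (NOT x3 OR x2))) OR x3) OR x1 OR x2   — eliminate IMPLIES
⇔ (NOT NOT (NOT (x3 OR x1) OR ((NOT x2 OR x3) AND (NOT x3 OR x2))) AND NOT x3) OR x1 OR x2   — De Morgan
⇔ ((NOT (x3 OR x1) OR ((NOT x2 OR x3) AND (NOT x3 OR x2))) AND NOT x3) OR x1 OR x2   — double negation
⇔ (((NOT x3 AND NOT x1) OR ((NOT x2 OR x3) AND (NOT x3 OR x2))) AND NOT x3) OR x1 OR x2   — De Morgan
⇔ (NOT x3 AND NOT x1 AND NOT x3) OR (NOT x2 AND NOT x3 AND NOT x3) OR (NOT x2 AND x2 AND NOT x3) OR (x3 AND NOT x3 AND NOT x3) OR (x3 AND x2 AND NOT x3) OR x1 OR x2   — distribute AND over OR
⇔ (NOT x3 AND NOT x1) OR (NOT x2 AND NOT x3) OR x1 OR x2   — simplify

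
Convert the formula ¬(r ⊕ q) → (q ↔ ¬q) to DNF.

(r ∧ ¬q) ∨ (¬r ∧ q)

¬(r ⊕ q) → (q ↔ ¬q)
≡ ¬¬(r ⊕ q) ∨ (q ↔ ¬q)   — eliminate →
≡ ¬¬((r ∧ ¬q) ∨ (¬r ∧ q)) ∨ (q ↔ ¬q)   — expand ⊕
≡ ¬¬((r ∧ ¬q) ∨ (¬r ∧ q)) ∨ ((q → ¬q) ∧ (¬q → q))   — eliminate ↔
≡ ¬¬((r ∧ ¬q) ∨ (¬r ∧ q)) ∨ ((¬q ∨ ¬q) ∧ (¬q → q))   — eliminate →
≡ ¬¬((r ∧ ¬q) ∨ (¬r ∧ q)) ∨ ((¬q ∨ ¬q) ∧ (¬¬q ∨ q))   — eliminate →
≡ (r ∧ ¬q) ∨ (¬r ∧ q) ∨ ((¬q ∨ ¬q) ∧ (¬¬q ∨ q))   — double negation
≡ (r ∧ ¬q) ∨ (¬r ∧ q) ∨ ((¬q ∨ ¬q) ∧ (q ∨ q))   — double negation
≡ (r ∧ ¬q) ∨ (¬r ∧ q) ∨ (¬q ∧ q) ∨ (¬q ∧ q) ∨ (¬q ∧ q) ∨ (¬q ∧ q)   — distribute ∧ over ∨
≡ (r ∧ ¬q) ∨ (¬r ∧ q)   — simplify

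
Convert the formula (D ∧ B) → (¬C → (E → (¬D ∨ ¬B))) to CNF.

¬D ∨ ¬B ∨ C ∨ ¬E

(D ∧ B) → (¬C → (E → (¬D ∨ ¬B)))
= ¬(D ∧ B) ∨ (¬C → (E → (¬D ∨ ¬B)))   [eliminate →]
= ¬(D ∧ B) ∨ ¬¬C ∨ (E → (¬D ∨ ¬B))   [eliminate →]
= ¬(D ∧ B) ∨ ¬¬C ∨ ¬E ∨ ¬D ∨ ¬B   [eliminate →]
= ¬D ∨ ¬B ∨ ¬¬C ∨ ¬E ∨ ¬D ∨ ¬B   [De Morgan]
= ¬D ∨ ¬B ∨ C ∨ ¬E ∨ ¬D ∨ ¬B   [double negation]
= ¬D ∨ ¬B ∨ C ∨ ¬E   [simplify]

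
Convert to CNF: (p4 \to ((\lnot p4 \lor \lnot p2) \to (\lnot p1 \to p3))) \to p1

(p4 \to ((\lnot p4 \lor \lnot p2) \to (\lnot p1 \to p3))) \to p1
≡ \lnot (p4 \to ((\lnot p4 \lor \lnot p2) \to (\lnot p1 \to p3))) \lor p1   [eliminate \to]
≡ \lnot (\lnot p4 \lor ((\lnot p4 \lor \lnot p2) \to (\lnot p1 \to p3))) \lor p1   [eliminate \to]
≡ \lnot (\lnot p4 \lor \lnot (\lnot p4 \lor \lnot p2) \lor (\lnot p1 \to p3)) \lor p1   [eliminate \to]
≡ \lnot (\lnot p4 \lor \lnot (\lnot p4 \lor \lnot p2) \lor \lnot \lnot p1 \lor p3) \lor p1   [eliminate \to]
≡ (\lnot \lnot p4 \land \lnot \lnot (\lnot p4 \lor \lnot p2) \land \lnot \lnot \lnot p1 \land \lnot p3) \lor p1   [De Morgan]
≡ (p4 \land \lnot \lnot (\lnot p4 \lor \lnot p2) \land \lnot \lnot \lnot p1 \land \lnot p3) \lor p1   [double negation]
≡ (p4 \land (\lnot p4 \lor \lnot p2) \land \lnot \lnot \lnot p1 \land \lnot p3) \lor p1   [double negation]
≡ (p4 \land (\lnot p4 \lor \lnot p2) \land \lnot p1 \land \lnot p3) \lor p1   [double negation]
≡ (p4 \lor p1) \land (\lnot p4 \lor \lnot p2 \lor p1) \land (\lnot p1 \lor p1) \land (\lnot p3 \lor p1)   [distribute \lor over \land]
≡ (p4 \lor p1) \land (\lnot p4 \lor \lnot p2 \lor p1) \land (\lnot p3 \lor p1)   [simplify]

(p4 \lor p1) \land (\lnot p4 \lor \lnot p2 \lor p1) \land (\lnot p3 \lor p1)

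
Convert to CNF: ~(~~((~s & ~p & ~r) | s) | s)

(s | p | r) & ~s

~(~~((~s & ~p & ~r) | s) | s)
≡ ~~~((~s & ~p & ~r) | s) & ~s
≡ ~((~s & ~p & ~r) | s) & ~s
≡ ~(~s & ~p & ~r) & ~s & ~s
≡ (~~s | ~~p | ~~r) & ~s & ~s
≡ (s | ~~p | ~~r) & ~s & ~s
≡ (s | p | ~~r) & ~s & ~s
≡ (s | p | r) & ~s & ~s
≡ (s | p | r) & ~s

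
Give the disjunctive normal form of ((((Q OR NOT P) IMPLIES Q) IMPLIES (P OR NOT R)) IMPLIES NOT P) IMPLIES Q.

((((Q OR NOT P) IMPLIES Q) IMPLIES (P OR NOT R)) IMPLIES NOT P) IMPLIES Q
⇔ NOT ((((Q OR NOT P) IMPLIES Q) IMPLIES (P OR NOT R)) IMPLIES NOT P) OR Q
⇔ NOT (NOT (((Q OR NOT P) IMPLIES Q) IMPLIES (P OR NOT R)) OR NOT P) OR Q
⇔ NOT (NOT (NOT ((Q OR NOT P) IMPLIES Q) OR P OR NOT R) OR NOT P) OR Q
⇔ NOT (NOT (NOT (NOT (Q OR NOT P) OR Q) OR P OR NOT R) OR NOT P) OR Q
⇔ (NOT NOT (NOT (NOT (Q OR NOT P) OR Q) OR P OR NOT R) AND NOT NOT P) OR Q
⇔ ((NOT (NOT (Q OR NOT P) OR Q) OR P OR NOT R) AND NOT NOT P) OR Q
⇔ (((NOT NOT (Q OR NOT P) AND NOT Q) OR P OR NOT R) AND NOT NOT P) OR Q
⇔ ((((Q OR NOT P) AND NOT Q) OR P OR NOT R) AND NOT NOT P) OR Q
⇔ ((((Q OR NOT P) AND NOT Q) OR P OR NOT R) AND P) OR Q
⇔ (Q AND NOT Q AND P) OR (NOT P AND NOT Q AND P) OR (P AND P) OR (NOT R AND P) OR Q
⇔ P OR Q

P OR Q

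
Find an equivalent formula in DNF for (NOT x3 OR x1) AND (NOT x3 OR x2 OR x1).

NOT x3 OR x1

(NOT x3 OR x1) AND (NOT x3 OR x2 OR x1)
⇔ (NOT x3 AND NOT x3) OR (NOT x3 AND x2) OR (NOT x3 AND x1) OR (x1 AND NOT x3) OR (x1 AND x2) OR (x1 AND x1)   — distribute AND over OR
⇔ NOT x3 OR x1   — simplify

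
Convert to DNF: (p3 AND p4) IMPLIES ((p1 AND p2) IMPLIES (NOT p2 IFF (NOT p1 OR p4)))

(p3 AND p4) IMPLIES ((p1 AND p2) IMPLIES (NOT p2 IFF (NOT p1 OR p4)))
≡ NOT (p3 AND p4) OR ((p1 AND p2) IMPLIES (NOT p2 IFF (NOT p1 OR p4)))   (eliminate IMPLIES)
≡ NOT (p3 AND p4) OR NOT (p1 AND p2) OR (NOT p2 IFF (NOT p1 OR p4))   (eliminate IMPLIES)
≡ NOT (p3 AND p4) OR NOT (p1 AND p2) OR ((NOT p2 IMPLIES (NOT p1 OR p4)) AND ((NOT p1 OR p4) IMPLIES NOT p2))   (eliminate IFF)
≡ NOT (p3 AND p4) OR NOT (p1 AND p2) OR ((NOT NOT p2 OR NOT p1 OR p4) AND ((NOT p1 OR p4) IMPLIES NOT p2))   (eliminate IMPLIES)
≡ NOT (p3 AND p4) OR NOT (p1 AND p2) OR ((NOT NOT p2 OR NOT p1 OR p4) AND (NOT (NOT p1 OR p4) OR NOT p2))   (eliminate IMPLIES)
≡ NOT p3 OR NOT p4 OR NOT (p1 AND p2) OR ((NOT NOT p2 OR NOT p1 OR p4) AND (NOT (NOT p1 OR p4) OR NOT p2))   (De Morgan)
≡ NOT p3 OR NOT p4 OR NOT p1 OR NOT p2 OR ((NOT NOT p2 OR NOT p1 OR p4) AND (NOT (NOT p1 OR p4) OR NOT p2))   (De Morgan)
≡ NOT p3 OR NOT p4 OR NOT p1 OR NOT p2 OR ((p2 OR NOT p1 OR p4) AND (NOT (NOT p1 OR p4) OR NOT p2))   (double negation)
≡ NOT p3 OR NOT p4 OR NOT p1 OR NOT p2 OR ((p2 OR NOT p1 OR p4) AND ((NOT NOT p1 AND NOT p4) OR NOT p2))   (De Morgan)
≡ NOT p3 OR NOT p4 OR NOT p1 OR NOT p2 OR ((p2 OR NOT p1 OR p4) AND ((p1 AND NOT p4) OR NOT p2))   (double negation)
≡ NOT p3 OR NOT p4 OR NOT p1 OR NOT p2 OR (p2 AND p1 AND NOT p4) OR (p2 AND NOT p2) OR (NOT p1 AND p1 AND NOT p4) OR (NOT p1 AND NOT p2) OR (p4 AND p1 AND NOT p4) OR (p4 AND NOT p2)   (distribute AND over OR)
≡ NOT p3 OR NOT p4 OR NOT p1 OR NOT p2   (simplify)

NOT p3 OR NOT p4 OR NOT p1 OR NOT p2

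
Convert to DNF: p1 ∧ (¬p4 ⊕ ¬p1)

p1 ∧ ¬p4

p1 ∧ (¬p4 ⊕ ¬p1)
≡ p1 ∧ ((¬p4 ∧ ¬¬p1) ∨ (¬¬p4 ∧ ¬p1))   [expand ⊕]
≡ p1 ∧ ((¬p4 ∧ p1) ∨ (¬¬p4 ∧ ¬p1))   [double negation]
≡ p1 ∧ ((¬p4 ∧ p1) ∨ (p4 ∧ ¬p1))   [double negation]
≡ (p1 ∧ ¬p4 ∧ p1) ∨ (p1 ∧ p4 ∧ ¬p1)   [distribute ∧ over ∨]
≡ p1 ∧ ¬p4   [simplify]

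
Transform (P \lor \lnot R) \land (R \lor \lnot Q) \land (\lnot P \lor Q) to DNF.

(P \lor \lnot R) \land (R \lor \lnot Q) \land (\lnot P \lor Q)
= (P \land R \land \lnot P) \lor (P \land R \land Q) \lor (P \land \lnot Q \land \lnot P) \lor (P \land \lnot Q \land Q) \lor (\lnot R \land R \land \lnot P) \lor (\lnot R \land R \land Q) \lor (\lnot R \land \lnot Q \land \lnot P) \lor (\lnot R \land \lnot Q \land Q)
= (P \land R \land Q) \lor (\lnot R \land \lnot Q \land \lnot P)

(P \land R \land Q) \lor (\lnot R \land \lnot Q \land \lnot P)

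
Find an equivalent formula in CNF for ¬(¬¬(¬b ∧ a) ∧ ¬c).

b ∨ ¬a ∨ c

¬(¬¬(¬b ∧ a) ∧ ¬c)
≡ ¬¬¬(¬b ∧ a) ∨ ¬¬c   [De Morgan]
≡ ¬(¬b ∧ a) ∨ ¬¬c   [double negation]
≡ ¬¬b ∨ ¬a ∨ ¬¬c   [De Morgan]
≡ b ∨ ¬a ∨ ¬¬c   [double negation]
≡ b ∨ ¬a ∨ c   [double negation]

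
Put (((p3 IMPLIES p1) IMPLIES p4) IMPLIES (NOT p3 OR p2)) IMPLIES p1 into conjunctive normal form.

(p3 OR p1) AND (NOT p2 OR p1)

(((p3 IMPLIES p1) IMPLIES p4) IMPLIES (NOT p3 OR p2)) IMPLIES p1
≡ NOT (((p3 IMPLIES p1) IMPLIES p4) IMPLIES (NOT p3 OR p2)) OR p1   — eliminate IMPLIES
≡ NOT (NOT ((p3 IMPLIES p1) IMPLIES p4) OR NOT p3 OR p2) OR p1   — eliminate IMPLIES
≡ NOT (NOT (NOT (p3 IMPLIES p1) OR p4) OR NOT p3 OR p2) OR p1   — eliminate IMPLIES
≡ NOT (NOT (NOT (NOT p3 OR p1) OR p4) OR NOT p3 OR p2) OR p1   — eliminate IMPLIES
≡ (NOT NOT (NOT (NOT p3 OR p1) OR p4) AND NOT NOT p3 AND NOT p2) OR p1   — De Morgan
≡ ((NOT (NOT p3 OR p1) OR p4) AND NOT NOT p3 AND NOT p2) OR p1   — double negation
≡ (((NOT NOT p3 AND NOT p1) OR p4) AND NOT NOT p3 AND NOT p2) OR p1   — De Morgan
≡ (((p3 AND NOT p1) OR p4) AND NOT NOT p3 AND NOT p2) OR p1   — double negation
≡ (((p3 AND NOT p1) OR p4) AND p3 AND NOT p2) OR p1   — double negation
≡ (p3 OR p4 OR p1) AND (NOT p1 OR p4 OR p1) AND (p3 OR p1) AND (NOT p2 OR p1)   — distribute OR over AND
≡ (p3 OR p1) AND (NOT p2 OR p1)   — simplify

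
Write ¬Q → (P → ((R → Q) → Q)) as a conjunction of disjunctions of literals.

¬Q → (P → ((R → Q) → Q))
⇔ ¬¬Q ∨ (P → ((R → Q) → Q))   [eliminate →]
⇔ ¬¬Q ∨ ¬P ∨ ((R → Q) → Q)   [eliminate →]
⇔ ¬¬Q ∨ ¬P ∨ ¬(R → Q) ∨ Q   [eliminate →]
⇔ ¬¬Q ∨ ¬P ∨ ¬(¬R ∨ Q) ∨ Q   [eliminate →]
⇔ Q ∨ ¬P ∨ ¬(¬R ∨ Q) ∨ Q   [double negation]
⇔ Q ∨ ¬P ∨ (¬¬R ∧ ¬Q) ∨ Q   [De Morgan]
⇔ Q ∨ ¬P ∨ (R ∧ ¬Q) ∨ Q   [double negation]
⇔ (Q ∨ ¬P ∨ R ∨ Q) ∧ (Q ∨ ¬P ∨ ¬Q ∨ Q)   [distribute ∨ over ∧]
⇔ Q ∨ ¬P ∨ R   [simplify]

Q ∨ ¬P ∨ R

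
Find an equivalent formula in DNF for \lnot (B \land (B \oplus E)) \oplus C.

(\lnot B \land \lnot C) \lor (E \land B \land \lnot C) \lor (B \land \lnot E \land C)

\lnot (B \land (B \oplus E)) \oplus C
≡ (\lnot (B \land (B \oplus E)) \land \lnot C) \lor (\lnot \lnot (B \land (B \oplus E)) \land C)   — expand \oplus
≡ (\lnot (B \land ((B \land \lnot E) \lor (\lnot B \land E))) \land \lnot C) \lor (\lnot \lnot (B \land (B \oplus E)) \land C)   — expand \oplus
≡ (\lnot (B \land ((B \land \lnot E) \lor (\lnot B \land E))) \land \lnot C) \lor (\lnot \lnot (B \land ((B \land \lnot E) \lor (\lnot B \land E))) \land C)   — expand \oplus
≡ ((\lnot B \lor \lnot ((B \land \lnot E) \lor (\lnot B \land E))) \land \lnot C) \lor (\lnot \lnot (B \land ((B \land \lnot E) \lor (\lnot B \land E))) \land C)   — De Morgan
≡ ((\lnot B \lor (\lnot (B \land \lnot E) \land \lnot (\lnot B \land E))) \land \lnot C) \lor (\lnot \lnot (B \land ((B \land \lnot E) \lor (\lnot B \land E))) \land C)   — De Morgan
≡ ((\lnot B \lor ((\lnot B \lor \lnot \lnot E) \land \lnot (\lnot B \land E))) \land \lnot C) \lor (\lnot \lnot (B \land ((B \land \lnot E) \lor (\lnot B \land E))) \land C)   — De Morgan
≡ ((\lnot B \lor ((\lnot B \lor E) \land \lnot (\lnot B \land E))) \land \lnot C) \lor (\lnot \lnot (B \land ((B \land \lnot E) \lor (\lnot B \land E))) \land C)   — double negation
≡ ((\lnot B \lor ((\lnot B \lor E) \land (\lnot \lnot B \lor \lnot E))) \land \lnot C) \lor (\lnot \lnot (B \land ((B \land \lnot E) \lor (\lnot B \land E))) \land C)   — De Morgan
≡ ((\lnot B \lor ((\lnot B \lor E) \land (B \lor \lnot E))) \land \lnot C) \lor (\lnot \lnot (B \land ((B \land \lnot E) \lor (\lnot B \land E))) \land C)   — double negation
≡ ((\lnot B \lor ((\lnot B \lor E) \land (B \lor \lnot E))) \land \lnot C) \lor (B \land ((B \land \lnot E) \lor (\lnot B \land E)) \land C)   — double negation
≡ (\lnot B \land \lnot C) \lor (\lnot B \land B \land \lnot C) \lor (\lnot B \land \lnot E \land \lnot C) \lor (E \land B \land \lnot C) \lor (E \land \lnot E \land \lnot C) \lor (B \land B \land \lnot E \land C) \lor (B \land \lnot B \land E \land C)   — distribute \land over \lor
≡ (\lnot B \land \lnot C) \lor (E \land B \land \lnot C) \lor (B \land \lnot E \land C)   — simplify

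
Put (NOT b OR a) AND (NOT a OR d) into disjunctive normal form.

(NOT b OR a) AND (NOT a OR d)
⇔ (NOT b AND NOT a) OR (NOT b AND d) OR (a AND NOT a) OR (a AND d)
⇔ (NOT b AND NOT a) OR (NOT b AND d) OR (a AND d)

(NOT b AND NOT a) OR (NOT b AND d) OR (a AND d)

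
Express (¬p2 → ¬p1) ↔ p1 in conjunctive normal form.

(¬p2 → ¬p1) ↔ p1
≡ ((¬p2 → ¬p1) → p1) ∧ (p1 → (¬p2 → ¬p1))   [eliminate ↔]
≡ (¬(¬p2 → ¬p1) ∨ p1) ∧ (p1 → (¬p2 → ¬p1))   [eliminate →]
≡ (¬(¬¬p2 ∨ ¬p1) ∨ p1) ∧ (p1 → (¬p2 → ¬p1))   [eliminate →]
≡ (¬(¬¬p2 ∨ ¬p1) ∨ p1) ∧ (¬p1 ∨ (¬p2 → ¬p1))   [eliminate →]
≡ (¬(¬¬p2 ∨ ¬p1) ∨ p1) ∧ (¬p1 ∨ ¬¬p2 ∨ ¬p1)   [eliminate →]
≡ ((¬¬¬p2 ∧ ¬¬p1) ∨ p1) ∧ (¬p1 ∨ ¬¬p2 ∨ ¬p1)   [De Morgan]
≡ ((¬p2 ∧ ¬¬p1) ∨ p1) ∧ (¬p1 ∨ ¬¬p2 ∨ ¬p1)   [double negation]
≡ ((¬p2 ∧ p1) ∨ p1) ∧ (¬p1 ∨ ¬¬p2 ∨ ¬p1)   [double negation]
≡ ((¬p2 ∧ p1) ∨ p1) ∧ (¬p1 ∨ p2 ∨ ¬p1)   [double negation]
≡ (¬p2 ∨ p1) ∧ (p1 ∨ p1) ∧ (¬p1 ∨ p2 ∨ ¬p1)   [distribute ∨ over ∧]
≡ p1 ∧ (¬p1 ∨ p2)   [simplify]

p1 ∧ (¬p1 ∨ p2)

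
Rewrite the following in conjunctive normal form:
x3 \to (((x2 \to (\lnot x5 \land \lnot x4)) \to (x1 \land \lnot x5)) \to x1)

x3 \to (((x2 \to (\lnot x5 \land \lnot x4)) \to (x1 \land \lnot x5)) \to x1)
≡ \lnot x3 \lor (((x2 \to (\lnot x5 \land \lnot x4)) \to (x1 \land \lnot x5)) \to x1)   — eliminate \to
≡ \lnot x3 \lor \lnot ((x2 \to (\lnot x5 \land \lnot x4)) \to (x1 \land \lnot x5)) \lor x1   — eliminate \to
≡ \lnot x3 \lor \lnot (\lnot (x2 \to (\lnot x5 \land \lnot x4)) \lor (x1 \land \lnot x5)) \lor x1   — eliminate \to
≡ \lnot x3 \lor \lnot (\lnot (\lnot x2 \lor (\lnot x5 \land \lnot x4)) \lor (x1 \land \lnot x5)) \lor x1   — eliminate \to
≡ \lnot x3 \lor (\lnot \lnot (\lnot x2 \lor (\lnot x5 \land \lnot x4)) \land \lnot (x1 \land \lnot x5)) \lor x1   — De Morgan
≡ \lnot x3 \lor ((\lnot x2 \lor (\lnot x5 \land \lnot x4)) \land \lnot (x1 \land \lnot x5)) \lor x1   — double negation
≡ \lnot x3 \lor ((\lnot x2 \lor (\lnot x5 \land \lnot x4)) \land (\lnot x1 \lor \lnot \lnot x5)) \lor x1   — De Morgan
≡ \lnot x3 \lor ((\lnot x2 \lor (\lnot x5 \land \lnot x4)) \land (\lnot x1 \lor x5)) \lor x1   — double negation
≡ (\lnot x3 \lor \lnot x2 \lor \lnot x5 \lor x1) \land (\lnot x3 \lor \lnot x2 \lor \lnot x4 \lor x1) \land (\lnot x3 \lor \lnot x1 \lor x5 \lor x1)   — distribute \lor over \land
≡ (\lnot x3 \lor \lnot x2 \lor \lnot x5 \lor x1) \land (\lnot x3 \lor \lnot x2 \lor \lnot x4 \lor x1)   — simplify

(\lnot x3 \lor \lnot x2 \lor \lnot x5 \lor x1) \land (\lnot x3 \lor \lnot x2 \lor \lnot x4 \lor x1)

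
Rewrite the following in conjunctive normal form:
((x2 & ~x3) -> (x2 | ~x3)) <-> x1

((x2 & ~x3) -> (x2 | ~x3)) <-> x1
= (((x2 & ~x3) -> (x2 | ~x3)) -> x1) & (x1 -> ((x2 & ~x3) -> (x2 | ~x3)))
= (~((x2 & ~x3) -> (x2 | ~x3)) | x1) & (x1 -> ((x2 & ~x3) -> (x2 | ~x3)))
= (~(~(x2 & ~x3) | x2 | ~x3) | x1) & (x1 -> ((x2 & ~x3) -> (x2 | ~x3)))
= (~(~(x2 & ~x3) | x2 | ~x3) | x1) & (~x1 | ((x2 & ~x3) -> (x2 | ~x3)))
= (~(~(x2 & ~x3) | x2 | ~x3) | x1) & (~x1 | ~(x2 & ~x3) | x2 | ~x3)
= ((~~(x2 & ~x3) & ~x2 & ~~x3) | x1) & (~x1 | ~(x2 & ~x3) | x2 | ~x3)
= ((x2 & ~x3 & ~x2 & ~~x3) | x1) & (~x1 | ~(x2 & ~x3) | x2 | ~x3)
= ((x2 & ~x3 & ~x2 & x3) | x1) & (~x1 | ~(x2 & ~x3) | x2 | ~x3)
= ((x2 & ~x3 & ~x2 & x3) | x1) & (~x1 | ~x2 | ~~x3 | x2 | ~x3)
= ((x2 & ~x3 & ~x2 & x3) | x1) & (~x1 | ~x2 | x3 | x2 | ~x3)
= (x2 | x1) & (~x3 | x1) & (~x2 | x1) & (x3 | x1) & (~x1 | ~x2 | x3 | x2 | ~x3)
= (x2 | x1) & (~x3 | x1) & (~x2 | x1) & (x3 | x1)

(x2 | x1) & (~x3 | x1) & (~x2 | x1) & (x3 | x1)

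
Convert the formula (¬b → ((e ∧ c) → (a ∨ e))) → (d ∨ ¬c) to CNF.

(¬b → ((e ∧ c) → (a ∨ e))) → (d ∨ ¬c)
= ¬(¬b → ((e ∧ c) → (a ∨ e))) ∨ d ∨ ¬c
= ¬(¬¬b ∨ ((e ∧ c) → (a ∨ e))) ∨ d ∨ ¬c
= ¬(¬¬b ∨ ¬(e ∧ c) ∨ a ∨ e) ∨ d ∨ ¬c
= (¬¬¬b ∧ ¬¬(e ∧ c) ∧ ¬a ∧ ¬e) ∨ d ∨ ¬c
= (¬b ∧ ¬¬(e ∧ c) ∧ ¬a ∧ ¬e) ∨ d ∨ ¬c
= (¬b ∧ e ∧ c ∧ ¬a ∧ ¬e) ∨ d ∨ ¬c
= (¬b ∨ d ∨ ¬c) ∧ (e ∨ d ∨ ¬c) ∧ (c ∨ d ∨ ¬c) ∧ (¬a ∨ d ∨ ¬c) ∧ (¬e ∨ d ∨ ¬c)
= (¬b ∨ d ∨ ¬c) ∧ (e ∨ d ∨ ¬c) ∧ (¬a ∨ d ∨ ¬c) ∧ (¬e ∨ d ∨ ¬c)

(¬b ∨ d ∨ ¬c) ∧ (e ∨ d ∨ ¬c) ∧ (¬a ∨ d ∨ ¬c) ∧ (¬e ∨ d ∨ ¬c)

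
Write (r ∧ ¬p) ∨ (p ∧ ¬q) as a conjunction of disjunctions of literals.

(r ∧ ¬p) ∨ (p ∧ ¬q)
≡ (r ∨ p) ∧ (r ∨ ¬q) ∧ (¬p ∨ p) ∧ (¬p ∨ ¬q)   (distribute ∨ over ∧)
≡ (r ∨ p) ∧ (r ∨ ¬q) ∧ (¬p ∨ ¬q)   (simplify)

(r ∨ p) ∧ (r ∨ ¬q) ∧ (¬p ∨ ¬q)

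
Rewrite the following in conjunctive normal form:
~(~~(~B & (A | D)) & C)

~(~~(~B & (A | D)) & C)
≡ ~~~(~B & (A | D)) | ~C   [De Morgan]
≡ ~(~B & (A | D)) | ~C   [double negation]
≡ ~~B | ~(A | D) | ~C   [De Morgan]
≡ B | ~(A | D) | ~C   [double negation]
≡ B | (~A & ~D) | ~C   [De Morgan]
≡ (B | ~A | ~C) & (B | ~D | ~C)   [distribute | over &]

(B | ~A | ~C) & (B | ~D | ~C)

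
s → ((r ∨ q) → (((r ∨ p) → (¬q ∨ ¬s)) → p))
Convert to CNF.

s → ((r ∨ q) → (((r ∨ p) → (¬q ∨ ¬s)) → p))
≡ ¬s ∨ ((r ∨ q) → (((r ∨ p) → (¬q ∨ ¬s)) → p))   [eliminate →]
≡ ¬s ∨ ¬(r ∨ q) ∨ (((r ∨ p) → (¬q ∨ ¬s)) → p)   [eliminate →]
≡ ¬s ∨ ¬(r ∨ q) ∨ ¬((r ∨ p) → (¬q ∨ ¬s)) ∨ p   [eliminate →]
≡ ¬s ∨ ¬(r ∨ q) ∨ ¬(¬(r ∨ p) ∨ ¬q ∨ ¬s) ∨ p   [eliminate →]
≡ ¬s ∨ (¬r ∧ ¬q) ∨ ¬(¬(r ∨ p) ∨ ¬q ∨ ¬s) ∨ p   [De Morgan]
≡ ¬s ∨ (¬r ∧ ¬q) ∨ (¬¬(r ∨ p) ∧ ¬¬q ∧ ¬¬s) ∨ p   [De Morgan]
≡ ¬s ∨ (¬r ∧ ¬q) ∨ ((r ∨ p) ∧ ¬¬q ∧ ¬¬s) ∨ p   [double negation]
≡ ¬s ∨ (¬r ∧ ¬q) ∨ ((r ∨ p) ∧ q ∧ ¬¬s) ∨ p   [double negation]
≡ ¬s ∨ (¬r ∧ ¬q) ∨ ((r ∨ p) ∧ q ∧ s) ∨ p   [double negation]
≡ (¬s ∨ ¬r ∨ r ∨ p ∨ p) ∧ (¬s ∨ ¬r ∨ q ∨ p) ∧ (¬s ∨ ¬r ∨ s ∨ p) ∧ (¬s ∨ ¬q ∨ r ∨ p ∨ p) ∧ (¬s ∨ ¬q ∨ q ∨ p) ∧ (¬s ∨ ¬q ∨ s ∨ p)   [distribute ∨ over ∧]
≡ (¬s ∨ ¬r ∨ q ∨ p) ∧ (¬s ∨ ¬q ∨ r ∨ p)   [simplify]

(¬s ∨ ¬r ∨ q ∨ p) ∧ (¬s ∨ ¬q ∨ r ∨ p)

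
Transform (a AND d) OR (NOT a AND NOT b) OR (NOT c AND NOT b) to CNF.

(a OR NOT b) AND (d OR NOT a OR NOT c) AND (d OR NOT b)

(a AND d) OR (NOT a AND NOT b) OR (NOT c AND NOT b)
≡ (a OR NOT a OR NOT c) AND (a OR NOT a OR NOT b) AND (a OR NOT b OR NOT c) AND (a OR NOT b OR NOT b) AND (d OR NOT a OR NOT c) AND (d OR NOT a OR NOT b) AND (d OR NOT b OR NOT c) AND (d OR NOT b OR NOT b)   [distribute OR over AND]
≡ (a OR NOT b) AND (d OR NOT a OR NOT c) AND (d OR NOT b)   [simplify]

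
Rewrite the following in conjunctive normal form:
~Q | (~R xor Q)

~Q | R

~Q | (~R xor Q)
= ~Q | ((~R | Q) & ~(~R & Q))   — expand xor
= ~Q | ((~R | Q) & (~~R | ~Q))   — De Morgan
= ~Q | ((~R | Q) & (R | ~Q))   — double negation
= (~Q | ~R | Q) & (~Q | R | ~Q)   — distribute | over &
= ~Q | R   — simplify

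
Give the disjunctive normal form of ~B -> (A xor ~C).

B | (A & C) | (~A & ~C)

~B -> (A xor ~C)
≡ ~~B | (A xor ~C)
≡ ~~B | (A & ~~C) | (~A & ~C)
≡ B | (A & ~~C) | (~A & ~C)
≡ B | (A & C) | (~A & ~C)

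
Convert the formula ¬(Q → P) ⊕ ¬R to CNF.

¬(Q → P) ⊕ ¬R
≡ (¬(Q → P) ∨ ¬R) ∧ ¬(¬(Q → P) ∧ ¬R)   — expand ⊕
≡ (¬(¬Q ∨ P) ∨ ¬R) ∧ ¬(¬(Q → P) ∧ ¬R)   — eliminate →
≡ (¬(¬Q ∨ P) ∨ ¬R) ∧ ¬(¬(¬Q ∨ P) ∧ ¬R)   — eliminate →
≡ ((¬¬Q ∧ ¬P) ∨ ¬R) ∧ ¬(¬(¬Q ∨ P) ∧ ¬R)   — De Morgan
≡ ((Q ∧ ¬P) ∨ ¬R) ∧ ¬(¬(¬Q ∨ P) ∧ ¬R)   — double negation
≡ ((Q ∧ ¬P) ∨ ¬R) ∧ (¬¬(¬Q ∨ P) ∨ ¬¬R)   — De Morgan
≡ ((Q ∧ ¬P) ∨ ¬R) ∧ (¬Q ∨ P ∨ ¬¬R)   — double negation
≡ ((Q ∧ ¬P) ∨ ¬R) ∧ (¬Q ∨ P ∨ R)   — double negation
≡ (Q ∨ ¬R) ∧ (¬P ∨ ¬R) ∧ (¬Q ∨ P ∨ R)   — distribute ∨ over ∧

(Q ∨ ¬R) ∧ (¬P ∨ ¬R) ∧ (¬Q ∨ P ∨ R)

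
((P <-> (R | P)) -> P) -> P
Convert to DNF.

(~P & ~R) | P

((P <-> (R | P)) -> P) -> P
= ~((P <-> (R | P)) -> P) | P
= ~(~(P <-> (R | P)) | P) | P
= ~(~((P -> (R | P)) & ((R | P) -> P)) | P) | P
= ~(~((~P | R | P) & ((R | P) -> P)) | P) | P
= ~(~((~P | R | P) & (~(R | P) | P)) | P) | P
= (~~((~P | R | P) & (~(R | P) | P)) & ~P) | P
= ((~P | R | P) & (~(R | P) | P) & ~P) | P
= ((~P | R | P) & ((~R & ~P) | P) & ~P) | P
= (~P & ~R & ~P & ~P) | (~P & P & ~P) | (R & ~R & ~P & ~P) | (R & P & ~P) | (P & ~R & ~P & ~P) | (P & P & ~P) | P
= (~P & ~R) | P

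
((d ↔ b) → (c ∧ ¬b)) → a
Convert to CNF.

((d ↔ b) → (c ∧ ¬b)) → a
≡ ¬((d ↔ b) → (c ∧ ¬b)) ∨ a   (eliminate →)
≡ ¬(¬(d ↔ b) ∨ (c ∧ ¬b)) ∨ a   (eliminate →)
≡ ¬(¬((d → b) ∧ (b → d)) ∨ (c ∧ ¬b)) ∨ a   (eliminate ↔)
≡ ¬(¬((¬d ∨ b) ∧ (b → d)) ∨ (c ∧ ¬b)) ∨ a   (eliminate →)
≡ ¬(¬((¬d ∨ b) ∧ (¬b ∨ d)) ∨ (c ∧ ¬b)) ∨ a   (eliminate →)
≡ (¬¬((¬d ∨ b) ∧ (¬b ∨ d)) ∧ ¬(c ∧ ¬b)) ∨ a   (De Morgan)
≡ ((¬d ∨ b) ∧ (¬b ∨ d) ∧ ¬(c ∧ ¬b)) ∨ a   (double negation)
≡ ((¬d ∨ b) ∧ (¬b ∨ d) ∧ (¬c ∨ ¬¬b)) ∨ a   (De Morgan)
≡ ((¬d ∨ b) ∧ (¬b ∨ d) ∧ (¬c ∨ b)) ∨ a   (double negation)
≡ (¬d ∨ b ∨ a) ∧ (¬b ∨ d ∨ a) ∧ (¬c ∨ b ∨ a)   (distribute ∨ over ∧)

(¬d ∨ b ∨ a) ∧ (¬b ∨ d ∨ a) ∧ (¬c ∨ b ∨ a)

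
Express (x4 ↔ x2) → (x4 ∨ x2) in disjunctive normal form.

(x4 ↔ x2) → (x4 ∨ x2)
= ¬(x4 ↔ x2) ∨ x4 ∨ x2   — eliminate →
= ¬((x4 → x2) ∧ (x2 → x4)) ∨ x4 ∨ x2   — eliminate ↔
= ¬((¬x4 ∨ x2) ∧ (x2 → x4)) ∨ x4 ∨ x2   — eliminate →
= ¬((¬x4 ∨ x2) ∧ (¬x2 ∨ x4)) ∨ x4 ∨ x2   — eliminate →
= ¬(¬x4 ∨ x2) ∨ ¬(¬x2 ∨ x4) ∨ x4 ∨ x2   — De Morgan
= (¬¬x4 ∧ ¬x2) ∨ ¬(¬x2 ∨ x4) ∨ x4 ∨ x2   — De Morgan
= (x4 ∧ ¬x2) ∨ ¬(¬x2 ∨ x4) ∨ x4 ∨ x2   — double negation
= (x4 ∧ ¬x2) ∨ (¬¬x2 ∧ ¬x4) ∨ x4 ∨ x2   — De Morgan
= (x4 ∧ ¬x2) ∨ (x2 ∧ ¬x4) ∨ x4 ∨ x2   — double negation
= x4 ∨ x2   — simplify

x4 ∨ x2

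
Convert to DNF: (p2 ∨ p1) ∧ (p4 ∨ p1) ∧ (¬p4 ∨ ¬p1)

(p2 ∨ p1) ∧ (p4 ∨ p1) ∧ (¬p4 ∨ ¬p1)
= (p2 ∧ p4 ∧ ¬p4) ∨ (p2 ∧ p4 ∧ ¬p1) ∨ (p2 ∧ p1 ∧ ¬p4) ∨ (p2 ∧ p1 ∧ ¬p1) ∨ (p1 ∧ p4 ∧ ¬p4) ∨ (p1 ∧ p4 ∧ ¬p1) ∨ (p1 ∧ p1 ∧ ¬p4) ∨ (p1 ∧ p1 ∧ ¬p1)   — distribute ∧ over ∨
= (p2 ∧ p4 ∧ ¬p1) ∨ (p1 ∧ ¬p4)   — simplify

(p2 ∧ p4 ∧ ¬p1) ∨ (p1 ∧ ¬p4)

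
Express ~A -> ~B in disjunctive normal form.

~A -> ~B
⇔ ~~A | ~B   — eliminate ->
⇔ A | ~B   — double negation

A | ~B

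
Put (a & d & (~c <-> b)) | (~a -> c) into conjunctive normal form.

(a & d & (~c <-> b)) | (~a -> c)
= (a & d & (~c -> b) & (b -> ~c)) | (~a -> c)   [eliminate <->]
= (a & d & (~~c | b) & (b -> ~c)) | (~a -> c)   [eliminate ->]
= (a & d & (~~c | b) & (~b | ~c)) | (~a -> c)   [eliminate ->]
= (a & d & (~~c | b) & (~b | ~c)) | ~~a | c   [eliminate ->]
= (a & d & (c | b) & (~b | ~c)) | ~~a | c   [double negation]
= (a & d & (c | b) & (~b | ~c)) | a | c   [double negation]
= (a | a | c) & (d | a | c) & (c | b | a | c) & (~b | ~c | a | c)   [distribute | over &]
= a | c   [simplify]

a | c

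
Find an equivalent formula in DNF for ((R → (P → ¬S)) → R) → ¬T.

((R → (P → ¬S)) → R) → ¬T
= ¬((R → (P → ¬S)) → R) ∨ ¬T   [eliminate →]
= ¬(¬(R → (P → ¬S)) ∨ R) ∨ ¬T   [eliminate →]
= ¬(¬(¬R ∨ (P → ¬S)) ∨ R) ∨ ¬T   [eliminate →]
= ¬(¬(¬R ∨ ¬P ∨ ¬S) ∨ R) ∨ ¬T   [eliminate →]
= (¬¬(¬R ∨ ¬P ∨ ¬S) ∧ ¬R) ∨ ¬T   [De Morgan]
= ((¬R ∨ ¬P ∨ ¬S) ∧ ¬R) ∨ ¬T   [double negation]
= (¬R ∧ ¬R) ∨ (¬P ∧ ¬R) ∨ (¬S ∧ ¬R) ∨ ¬T   [distribute ∧ over ∨]
= ¬R ∨ ¬T   [simplify]

¬R ∨ ¬T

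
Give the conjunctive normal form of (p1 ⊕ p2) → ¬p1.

(p1 ⊕ p2) → ¬p1
≡ ¬(p1 ⊕ p2) ∨ ¬p1
≡ ¬((p1 ∨ p2) ∧ ¬(p1 ∧ p2)) ∨ ¬p1
≡ ¬(p1 ∨ p2) ∨ ¬¬(p1 ∧ p2) ∨ ¬p1
≡ (¬p1 ∧ ¬p2) ∨ ¬¬(p1 ∧ p2) ∨ ¬p1
≡ (¬p1 ∧ ¬p2) ∨ (p1 ∧ p2) ∨ ¬p1
≡ (¬p1 ∨ p1 ∨ ¬p1) ∧ (¬p1 ∨ p2 ∨ ¬p1) ∧ (¬p2 ∨ p1 ∨ ¬p1) ∧ (¬p2 ∨ p2 ∨ ¬p1)
≡ ¬p1 ∨ p2

¬p1 ∨ p2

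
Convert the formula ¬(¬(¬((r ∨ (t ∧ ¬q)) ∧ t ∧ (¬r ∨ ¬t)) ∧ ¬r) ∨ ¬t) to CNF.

¬(¬(¬((r ∨ (t ∧ ¬q)) ∧ t ∧ (¬r ∨ ¬t)) ∧ ¬r) ∨ ¬t)
⇔ ¬¬(¬((r ∨ (t ∧ ¬q)) ∧ t ∧ (¬r ∨ ¬t)) ∧ ¬r) ∧ ¬¬t
⇔ ¬((r ∨ (t ∧ ¬q)) ∧ t ∧ (¬r ∨ ¬t)) ∧ ¬r ∧ ¬¬t
⇔ (¬(r ∨ (t ∧ ¬q)) ∨ ¬t ∨ ¬(¬r ∨ ¬t)) ∧ ¬r ∧ ¬¬t
⇔ ((¬r ∧ ¬(t ∧ ¬q)) ∨ ¬t ∨ ¬(¬r ∨ ¬t)) ∧ ¬r ∧ ¬¬t
⇔ ((¬r ∧ (¬t ∨ ¬¬q)) ∨ ¬t ∨ ¬(¬r ∨ ¬t)) ∧ ¬r ∧ ¬¬t
⇔ ((¬r ∧ (¬t ∨ q)) ∨ ¬t ∨ ¬(¬r ∨ ¬t)) ∧ ¬r ∧ ¬¬t
⇔ ((¬r ∧ (¬t ∨ q)) ∨ ¬t ∨ (¬¬r ∧ ¬¬t)) ∧ ¬r ∧ ¬¬t
⇔ ((¬r ∧ (¬t ∨ q)) ∨ ¬t ∨ (r ∧ ¬¬t)) ∧ ¬r ∧ ¬¬t
⇔ ((¬r ∧ (¬t ∨ q)) ∨ ¬t ∨ (r ∧ t)) ∧ ¬r ∧ ¬¬t
⇔ ((¬r ∧ (¬t ∨ q)) ∨ ¬t ∨ (r ∧ t)) ∧ ¬r ∧ t
⇔ (¬r ∨ ¬t ∨ r) ∧ (¬r ∨ ¬t ∨ t) ∧ (¬t ∨ q ∨ ¬t ∨ r) ∧ (¬t ∨ q ∨ ¬t ∨ t) ∧ ¬r ∧ t
⇔ (¬t ∨ q ∨ r) ∧ ¬r ∧ t

(¬t ∨ q ∨ r) ∧ ¬r ∧ t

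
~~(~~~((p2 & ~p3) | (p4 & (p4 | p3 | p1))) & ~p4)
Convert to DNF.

(~p2 & ~p4) | (p3 & ~p4)

~~(~~~((p2 & ~p3) | (p4 & (p4 | p3 | p1))) & ~p4)
≡ ~~~((p2 & ~p3) | (p4 & (p4 | p3 | p1))) & ~p4   (double negation)
≡ ~((p2 & ~p3) | (p4 & (p4 | p3 | p1))) & ~p4   (double negation)
≡ ~(p2 & ~p3) & ~(p4 & (p4 | p3 | p1)) & ~p4   (De Morgan)
≡ (~p2 | ~~p3) & ~(p4 & (p4 | p3 | p1)) & ~p4   (De Morgan)
≡ (~p2 | p3) & ~(p4 & (p4 | p3 | p1)) & ~p4   (double negation)
≡ (~p2 | p3) & (~p4 | ~(p4 | p3 | p1)) & ~p4   (De Morgan)
≡ (~p2 | p3) & (~p4 | (~p4 & ~p3 & ~p1)) & ~p4   (De Morgan)
≡ (~p2 & ~p4 & ~p4) | (~p2 & ~p4 & ~p3 & ~p1 & ~p4) | (p3 & ~p4 & ~p4) | (p3 & ~p4 & ~p3 & ~p1 & ~p4)   (distribute & over |)
≡ (~p2 & ~p4) | (p3 & ~p4)   (simplify)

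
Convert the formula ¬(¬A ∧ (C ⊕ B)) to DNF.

¬(¬A ∧ (C ⊕ B))
⇔ ¬(¬A ∧ (C ∧ ¬B ∨ ¬C ∧ B))   [expand ⊕]
⇔ ¬¬A ∨ ¬(C ∧ ¬B ∨ ¬C ∧ B)   [De Morgan]
⇔ A ∨ ¬(C ∧ ¬B ∨ ¬C ∧ B)   [double negation]
⇔ A ∨ ¬(C ∧ ¬B) ∧ ¬(¬C ∧ B)   [De Morgan]
⇔ A ∨ (¬C ∨ ¬¬B) ∧ ¬(¬C ∧ B)   [De Morgan]
⇔ A ∨ (¬C ∨ B) ∧ ¬(¬C ∧ B)   [double negation]
⇔ A ∨ (¬C ∨ B) ∧ (¬¬C ∨ ¬B)   [De Morgan]
⇔ A ∨ (¬C ∨ B) ∧ (C ∨ ¬B)   [double negation]
⇔ A ∨ ¬C ∧ C ∨ ¬C ∧ ¬B ∨ B ∧ C ∨ B ∧ ¬B   [distribute ∧ over ∨]
⇔ A ∨ ¬C ∧ ¬B ∨ B ∧ C   [simplify]

A ∨ ¬C ∧ ¬B ∨ B ∧ C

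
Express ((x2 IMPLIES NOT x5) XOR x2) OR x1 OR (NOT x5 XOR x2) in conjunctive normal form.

x5 OR NOT x2 OR x1

((x2 IMPLIES NOT x5) XOR x2) OR x1 OR (NOT x5 XOR x2)
= (((x2 IMPLIES NOT x5) OR x2) AND NOT ((x2 IMPLIES NOT x5) AND x2)) OR x1 OR (NOT x5 XOR x2)
= ((NOT x2 OR NOT x5 OR x2) AND NOT ((x2 IMPLIES NOT x5) AND x2)) OR x1 OR (NOT x5 XOR x2)
= ((NOT x2 OR NOT x5 OR x2) AND NOT ((NOT x2 OR NOT x5) AND x2)) OR x1 OR (NOT x5 XOR x2)
= ((NOT x2 OR NOT x5 OR x2) AND NOT ((NOT x2 OR NOT x5) AND x2)) OR x1 OR ((NOT x5 OR x2) AND NOT (NOT x5 AND x2))
= ((NOT x2 OR NOT x5 OR x2) AND (NOT (NOT x2 OR NOT x5) OR NOT x2)) OR x1 OR ((NOT x5 OR x2) AND NOT (NOT x5 AND x2))
= ((NOT x2 OR NOT x5 OR x2) AND ((NOT NOT x2 AND NOT NOT x5) OR NOT x2)) OR x1 OR ((NOT x5 OR x2) AND NOT (NOT x5 AND x2))
= ((NOT x2 OR NOT x5 OR x2) AND ((x2 AND NOT NOT x5) OR NOT x2)) OR x1 OR ((NOT x5 OR x2) AND NOT (NOT x5 AND x2))
= ((NOT x2 OR NOT x5 OR x2) AND ((x2 AND x5) OR NOT x2)) OR x1 OR ((NOT x5 OR x2) AND NOT (NOT x5 AND x2))
= ((NOT x2 OR NOT x5 OR x2) AND ((x2 AND x5) OR NOT x2)) OR x1 OR ((NOT x5 OR x2) AND (NOT NOT x5 OR NOT x2))
= ((NOT x2 OR NOT x5 OR x2) AND ((x2 AND x5) OR NOT x2)) OR x1 OR ((NOT x5 OR x2) AND (x5 OR NOT x2))
= (NOT x2 OR NOT x5 OR x2 OR x1 OR NOT x5 OR x2) AND (NOT x2 OR NOT x5 OR x2 OR x1 OR x5 OR NOT x2) AND (x2 OR NOT x2 OR x1 OR NOT x5 OR x2) AND (x2 OR NOT x2 OR x1 OR x5 OR NOT x2) AND (x5 OR NOT x2 OR x1 OR NOT x5 OR x2) AND (x5 OR NOT x2 OR x1 OR x5 OR NOT x2)
= x5 OR NOT x2 OR x1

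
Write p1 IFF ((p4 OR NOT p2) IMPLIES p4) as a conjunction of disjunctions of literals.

(NOT p1 OR p2 OR p4) AND (p4 OR NOT p2 OR p1) AND (NOT p4 OR p1)

p1 IFF ((p4 OR NOT p2) IMPLIES p4)
≡ (p1 IMPLIES ((p4 OR NOT p2) IMPLIES p4)) AND (((p4 OR NOT p2) IMPLIES p4) IMPLIES p1)   (eliminate IFF)
≡ (NOT p1 OR ((p4 OR NOT p2) IMPLIES p4)) AND (((p4 OR NOT p2) IMPLIES p4) IMPLIES p1)   (eliminate IMPLIES)
≡ (NOT p1 OR NOT (p4 OR NOT p2) OR p4) AND (((p4 OR NOT p2) IMPLIES p4) IMPLIES p1)   (eliminate IMPLIES)
≡ (NOT p1 OR NOT (p4 OR NOT p2) OR p4) AND (NOT ((p4 OR NOT p2) IMPLIES p4) OR p1)   (eliminate IMPLIES)
≡ (NOT p1 OR NOT (p4 OR NOT p2) OR p4) AND (NOT (NOT (p4 OR NOT p2) OR p4) OR p1)   (eliminate IMPLIES)
≡ (NOT p1 OR (NOT p4 AND NOT NOT p2) OR p4) AND (NOT (NOT (p4 OR NOT p2) OR p4) OR p1)   (De Morgan)
≡ (NOT p1 OR (NOT p4 AND p2) OR p4) AND (NOT (NOT (p4 OR NOT p2) OR p4) OR p1)   (double negation)
≡ (NOT p1 OR (NOT p4 AND p2) OR p4) AND ((NOT NOT (p4 OR NOT p2) AND NOT p4) OR p1)   (De Morgan)
≡ (NOT p1 OR (NOT p4 AND p2) OR p4) AND (((p4 OR NOT p2) AND NOT p4) OR p1)   (double negation)
≡ (NOT p1 OR NOT p4 OR p4) AND (NOT p1 OR p2 OR p4) AND (p4 OR NOT p2 OR p1) AND (NOT p4 OR p1)   (distribute OR over AND)
≡ (NOT p1 OR p2 OR p4) AND (p4 OR NOT p2 OR p1) AND (NOT p4 OR p1)   (simplify)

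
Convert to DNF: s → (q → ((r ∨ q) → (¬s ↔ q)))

¬s ∨ ¬q

s → (q → ((r ∨ q) → (¬s ↔ q)))
≡ ¬s ∨ (q → ((r ∨ q) → (¬s ↔ q)))   [eliminate →]
≡ ¬s ∨ ¬q ∨ ((r ∨ q) → (¬s ↔ q))   [eliminate →]
≡ ¬s ∨ ¬q ∨ ¬(r ∨ q) ∨ (¬s ↔ q)   [eliminate →]
≡ ¬s ∨ ¬q ∨ ¬(r ∨ q) ∨ ((¬s → q) ∧ (q → ¬s))   [eliminate ↔]
≡ ¬s ∨ ¬q ∨ ¬(r ∨ q) ∨ ((¬¬s ∨ q) ∧ (q → ¬s))   [eliminate →]
≡ ¬s ∨ ¬q ∨ ¬(r ∨ q) ∨ ((¬¬s ∨ q) ∧ (¬q ∨ ¬s))   [eliminate →]
≡ ¬s ∨ ¬q ∨ (¬r ∧ ¬q) ∨ ((¬¬s ∨ q) ∧ (¬q ∨ ¬s))   [De Morgan]
≡ ¬s ∨ ¬q ∨ (¬r ∧ ¬q) ∨ ((s ∨ q) ∧ (¬q ∨ ¬s))   [double negation]
≡ ¬s ∨ ¬q ∨ (¬r ∧ ¬q) ∨ (s ∧ ¬q) ∨ (s ∧ ¬s) ∨ (q ∧ ¬q) ∨ (q ∧ ¬s)   [distribute ∧ over ∨]
≡ ¬s ∨ ¬q   [simplify]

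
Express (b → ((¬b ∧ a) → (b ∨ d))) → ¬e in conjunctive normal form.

(b ∨ ¬e) ∧ (¬b ∨ ¬e) ∧ (a ∨ ¬e) ∧ (¬d ∨ ¬e)

(b → ((¬b ∧ a) → (b ∨ d))) → ¬e
≡ ¬(b → ((¬b ∧ a) → (b ∨ d))) ∨ ¬e   — eliminate →
≡ ¬(¬b ∨ ((¬b ∧ a) → (b ∨ d))) ∨ ¬e   — eliminate →
≡ ¬(¬b ∨ ¬(¬b ∧ a) ∨ b ∨ d) ∨ ¬e   — eliminate →
≡ (¬¬b ∧ ¬¬(¬b ∧ a) ∧ ¬b ∧ ¬d) ∨ ¬e   — De Morgan
≡ (b ∧ ¬¬(¬b ∧ a) ∧ ¬b ∧ ¬d) ∨ ¬e   — double negation
≡ (b ∧ ¬b ∧ a ∧ ¬b ∧ ¬d) ∨ ¬e   — double negation
≡ (b ∨ ¬e) ∧ (¬b ∨ ¬e) ∧ (a ∨ ¬e) ∧ (¬b ∨ ¬e) ∧ (¬d ∨ ¬e)   — distribute ∨ over ∧
≡ (b ∨ ¬e) ∧ (¬b ∨ ¬e) ∧ (a ∨ ¬e) ∧ (¬d ∨ ¬e)   — simplify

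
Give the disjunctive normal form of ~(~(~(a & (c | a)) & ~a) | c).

~(~(~(a & (c | a)) & ~a) | c)
≡ ~~(~(a & (c | a)) & ~a) & ~c   (De Morgan)
≡ ~(a & (c | a)) & ~a & ~c   (double negation)
≡ (~a | ~(c | a)) & ~a & ~c   (De Morgan)
≡ (~a | (~c & ~a)) & ~a & ~c   (De Morgan)
≡ (~a & ~a & ~c) | (~c & ~a & ~a & ~c)   (distribute & over |)
≡ ~a & ~c   (simplify)

~a & ~c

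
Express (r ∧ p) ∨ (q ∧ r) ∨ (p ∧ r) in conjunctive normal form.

(r ∧ p) ∨ (q ∧ r) ∨ (p ∧ r)
≡ (r ∨ q ∨ p) ∧ (r ∨ q ∨ r) ∧ (r ∨ r ∨ p) ∧ (r ∨ r ∨ r) ∧ (p ∨ q ∨ p) ∧ (p ∨ q ∨ r) ∧ (p ∨ r ∨ p) ∧ (p ∨ r ∨ r)
≡ r ∧ (p ∨ q)

r ∧ (p ∨ q)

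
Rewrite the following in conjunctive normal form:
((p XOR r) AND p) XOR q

((p XOR r) AND p) XOR q
≡ (((p XOR r) AND p) OR q) AND NOT ((p XOR r) AND p AND q)   [expand XOR]
≡ (((p OR r) AND NOT (p AND r) AND p) OR q) AND NOT ((p XOR r) AND p AND q)   [expand XOR]
≡ (((p OR r) AND NOT (p AND r) AND p) OR q) AND NOT ((p OR r) AND NOT (p AND r) AND p AND q)   [expand XOR]
≡ (((p OR r) AND (NOT p OR NOT r) AND p) OR q) AND NOT ((p OR r) AND NOT (p AND r) AND p AND q)   [De Morgan]
≡ (((p OR r) AND (NOT p OR NOT r) AND p) OR q) AND (NOT (p OR r) OR NOT NOT (p AND r) OR NOT p OR NOT q)   [De Morgan]
≡ (((p OR r) AND (NOT p OR NOT r) AND p) OR q) AND ((NOT p AND NOT r) OR NOT NOT (p AND r) OR NOT p OR NOT q)   [De Morgan]
≡ (((p OR r) AND (NOT p OR NOT r) AND p) OR q) AND ((NOT p AND NOT r) OR (p AND r) OR NOT p OR NOT q)   [double negation]
≡ (p OR r OR q) AND (NOT p OR NOT r OR q) AND (p OR q) AND (NOT p OR p OR NOT p OR NOT q) AND (NOT p OR r OR NOT p OR NOT q) AND (NOT r OR p OR NOT p OR NOT q) AND (NOT r OR r OR NOT p OR NOT q)   [distribute OR over AND]
≡ (NOT p OR NOT r OR q) AND (p OR q) AND (NOT p OR r OR NOT q)   [simplify]

(NOT p OR NOT r OR q) AND (p OR q) AND (NOT p OR r OR NOT q)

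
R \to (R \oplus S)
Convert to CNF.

\lnot R \lor \lnot S

R \to (R \oplus S)
⇔ \lnot R \lor (R \oplus S)   (eliminate \to)
⇔ \lnot R \lor ((R \lor S) \land \lnot (R \land S))   (expand \oplus)
⇔ \lnot R \lor ((R \lor S) \land (\lnot R \lor \lnot S))   (De Morgan)
⇔ (\lnot R \lor R \lor S) \land (\lnot R \lor \lnot R \lor \lnot S)   (distribute \lor over \land)
⇔ \lnot R \lor \lnot S   (simplify)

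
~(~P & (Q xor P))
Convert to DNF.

P | (~Q & ~P)

~(~P & (Q xor P))
⇔ ~(~P & ((Q & ~P) | (~Q & P)))   [expand xor]
⇔ ~~P | ~((Q & ~P) | (~Q & P))   [De Morgan]
⇔ P | ~((Q & ~P) | (~Q & P))   [double negation]
⇔ P | (~(Q & ~P) & ~(~Q & P))   [De Morgan]
⇔ P | ((~Q | ~~P) & ~(~Q & P))   [De Morgan]
⇔ P | ((~Q | P) & ~(~Q & P))   [double negation]
⇔ P | ((~Q | P) & (~~Q | ~P))   [De Morgan]
⇔ P | ((~Q | P) & (Q | ~P))   [double negation]
⇔ P | (~Q & Q) | (~Q & ~P) | (P & Q) | (P & ~P)   [distribute & over |]
⇔ P | (~Q & ~P)   [simplify]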